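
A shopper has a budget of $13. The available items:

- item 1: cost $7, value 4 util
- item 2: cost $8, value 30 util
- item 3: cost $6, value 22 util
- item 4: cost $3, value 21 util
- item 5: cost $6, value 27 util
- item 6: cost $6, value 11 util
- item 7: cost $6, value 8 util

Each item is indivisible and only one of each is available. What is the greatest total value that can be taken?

Check high-value combinations within $13:
- item 2+item 4: cost 8+3=11, value 30+21=51
- item 3+item 5: cost 6+6=12, value 22+27=49
- item 4+item 5: cost 3+6=9, value 21+27=48
- item 3+item 4: cost 6+3=9, value 22+21=43
Best: 51 util.

51 util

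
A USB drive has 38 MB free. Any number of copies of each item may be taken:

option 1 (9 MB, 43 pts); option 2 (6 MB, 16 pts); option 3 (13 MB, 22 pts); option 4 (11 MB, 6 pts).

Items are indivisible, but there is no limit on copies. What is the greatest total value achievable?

Best value-per-unit is option 1 at 43/9, and filling with it alone uses size 4×9=36. No mix of the others beats 4×43 = 172.

172 pts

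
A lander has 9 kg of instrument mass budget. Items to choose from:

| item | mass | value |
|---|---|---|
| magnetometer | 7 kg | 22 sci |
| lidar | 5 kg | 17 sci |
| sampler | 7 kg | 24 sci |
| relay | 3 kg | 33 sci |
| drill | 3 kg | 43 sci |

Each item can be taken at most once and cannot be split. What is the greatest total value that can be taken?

Check high-value combinations within 9 kg:
- relay+drill: mass 3+3=6, value 33+43=76
- lidar+drill: mass 5+3=8, value 17+43=60
- lidar+relay: mass 5+3=8, value 17+33=50
Best: 76 sci.

76 sci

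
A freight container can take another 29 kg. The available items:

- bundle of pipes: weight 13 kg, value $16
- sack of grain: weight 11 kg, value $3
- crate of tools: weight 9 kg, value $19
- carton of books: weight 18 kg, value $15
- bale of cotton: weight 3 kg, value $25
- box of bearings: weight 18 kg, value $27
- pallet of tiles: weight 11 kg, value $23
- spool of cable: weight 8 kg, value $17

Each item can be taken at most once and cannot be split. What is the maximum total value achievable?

$69

Check high-value combinations within 29 kg:
- bale of cotton+box of bearings+spool of cable: weight 3+18+8=29, value 25+27+17=69
- crate of tools+bale of cotton+pallet of tiles: weight 9+3+11=23, value 19+25+23=67
- bale of cotton+pallet of tiles+spool of cable: weight 3+11+8=22, value 25+23+17=65
Best: $69.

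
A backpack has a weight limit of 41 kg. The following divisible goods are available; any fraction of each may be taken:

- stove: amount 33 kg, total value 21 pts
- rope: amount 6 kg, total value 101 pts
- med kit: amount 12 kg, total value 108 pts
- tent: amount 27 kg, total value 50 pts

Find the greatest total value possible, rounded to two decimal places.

Take in order of value per unit:
- rope (101/6 per unit): all 6 → value 101, running total 101.00
- med kit (108/12 per unit): all 12 → value 108, running total 209.00
- tent (50/27 per unit): 23 of 27 → value 23×50/27 = 42.5926, running total 251.59
Total 251.59.

251.59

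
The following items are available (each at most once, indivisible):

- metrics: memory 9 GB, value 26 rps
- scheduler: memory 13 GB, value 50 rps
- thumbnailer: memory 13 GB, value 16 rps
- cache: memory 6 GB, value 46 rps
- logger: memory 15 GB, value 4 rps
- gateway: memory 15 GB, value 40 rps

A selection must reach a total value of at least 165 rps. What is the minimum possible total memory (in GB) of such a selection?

Subsets with value ≥ 165, sorted by total memory:
- metrics+scheduler+thumbnailer+cache+gateway: memory 56, value 178
- metrics+scheduler+cache+logger+gateway: memory 58, value 166
- metrics+scheduler+thumbnailer+cache+logger+gateway: memory 71, value 182
Minimum memory: 56 GB.

56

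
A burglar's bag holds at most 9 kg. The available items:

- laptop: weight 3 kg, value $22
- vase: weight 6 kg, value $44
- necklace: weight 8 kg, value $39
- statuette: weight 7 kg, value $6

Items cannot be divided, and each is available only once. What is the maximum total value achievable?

$66

Check high-value combinations within 9 kg:
- laptop+vase: weight 3+6=9, value 22+44=66
- vase: weight 6, value 44
- necklace: weight 8, value 39
Best: $66.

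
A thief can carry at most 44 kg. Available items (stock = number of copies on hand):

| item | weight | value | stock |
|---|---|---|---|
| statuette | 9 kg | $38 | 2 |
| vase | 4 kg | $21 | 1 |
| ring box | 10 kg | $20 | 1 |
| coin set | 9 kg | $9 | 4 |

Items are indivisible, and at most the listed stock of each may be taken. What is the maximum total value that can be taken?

Best selections within weight 44 and stock limits:
- 2×statuette + 1×vase + 1×ring box + 1×coin set: weight 41, value 126
- 2×statuette + 1×vase + 1×ring box: weight 32, value 117
- 2×statuette + 1×vase + 2×coin set: weight 40, value 115
- 2×statuette + 1×vase + 1×coin set: weight 31, value 106
Best: $126.

$126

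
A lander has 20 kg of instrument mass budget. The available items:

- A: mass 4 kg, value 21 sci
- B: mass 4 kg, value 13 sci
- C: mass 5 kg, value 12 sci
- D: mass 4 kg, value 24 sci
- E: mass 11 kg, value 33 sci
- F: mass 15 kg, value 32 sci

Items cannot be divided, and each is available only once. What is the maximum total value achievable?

Check high-value combinations within 20 kg:
- A+D+E: mass 4+4+11=19, value 21+24+33=78
- A+B+C+D: mass 4+4+5+4=17, value 21+13+12+24=70
- B+D+E: mass 4+4+11=19, value 13+24+33=70
- C+D+E: mass 5+4+11=20, value 12+24+33=69
- A+B+E: mass 4+4+11=19, value 21+13+33=67
Best: 78 sci.

78 sci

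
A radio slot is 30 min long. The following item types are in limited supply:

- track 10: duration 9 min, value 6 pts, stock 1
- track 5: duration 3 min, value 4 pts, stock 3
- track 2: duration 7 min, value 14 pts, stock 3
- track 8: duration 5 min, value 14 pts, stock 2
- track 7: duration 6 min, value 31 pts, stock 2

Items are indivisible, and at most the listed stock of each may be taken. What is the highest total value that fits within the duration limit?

Top feasible selections:
- 1×track 2 + 2×track 8 + 2×track 7: duration 29, value 104
- 2×track 5 + 2×track 8 + 2×track 7: duration 28, value 98
Best: 104 pts.

104 pts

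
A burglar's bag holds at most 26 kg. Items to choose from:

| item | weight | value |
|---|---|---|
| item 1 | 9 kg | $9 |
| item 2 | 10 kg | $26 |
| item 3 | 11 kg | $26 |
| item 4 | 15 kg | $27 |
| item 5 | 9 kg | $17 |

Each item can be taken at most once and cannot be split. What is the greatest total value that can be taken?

$53

This is a 0/1 knapsack; check combinations near the capacity.
- item 2+item 4: weight 10+15=25, value 26+27=53
- item 3+item 4: weight 11+15=26, value 26+27=53
- item 2+item 3: weight 10+11=21, value 26+26=52
Best: $53.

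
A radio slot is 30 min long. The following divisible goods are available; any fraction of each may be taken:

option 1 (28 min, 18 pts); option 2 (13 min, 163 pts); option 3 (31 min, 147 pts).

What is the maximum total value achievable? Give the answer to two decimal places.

Take in order of value per unit:
- option 2 (163/13 per unit): all 13 → value 163, running total 163.00
- option 3 (147/31 per unit): 17 of 31 → value 17×147/31 = 80.6129, running total 243.61
Total 243.61.

243.61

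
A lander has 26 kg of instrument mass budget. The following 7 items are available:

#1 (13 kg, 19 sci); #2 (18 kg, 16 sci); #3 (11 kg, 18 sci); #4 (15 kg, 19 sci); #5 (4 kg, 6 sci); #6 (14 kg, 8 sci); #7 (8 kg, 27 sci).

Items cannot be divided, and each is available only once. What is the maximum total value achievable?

Check high-value combinations within 26 kg:
- #1+#5+#7: mass 13+4+8=25, value 19+6+27=52
- #3+#5+#7: mass 11+4+8=23, value 18+6+27=51
- #1+#7: mass 13+8=21, value 19+27=46
- #4+#7: mass 15+8=23, value 19+27=46
- #3+#7: mass 11+8=19, value 18+27=45
Best: 52 sci.

52 sci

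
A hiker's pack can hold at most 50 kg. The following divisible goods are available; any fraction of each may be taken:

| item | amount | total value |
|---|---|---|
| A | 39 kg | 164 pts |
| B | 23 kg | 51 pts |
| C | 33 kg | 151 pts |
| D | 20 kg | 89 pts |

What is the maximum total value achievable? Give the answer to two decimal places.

Take in order of value per unit:
- C (151/33 per unit): all 33 → value 151, running total 151.00
- D (89/20 per unit): 17 of 20 → value 17×89/20 = 75.6500, running total 226.65
Total 226.65.

226.65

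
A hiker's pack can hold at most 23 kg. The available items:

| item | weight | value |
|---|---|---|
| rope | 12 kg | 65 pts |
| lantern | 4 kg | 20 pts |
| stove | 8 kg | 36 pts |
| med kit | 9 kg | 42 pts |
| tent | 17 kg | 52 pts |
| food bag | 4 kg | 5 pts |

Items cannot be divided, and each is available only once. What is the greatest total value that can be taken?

Check high-value combinations within 23 kg:
- rope+med kit: weight 12+9=21, value 65+42=107
- rope+stove: weight 12+8=20, value 65+36=101
- lantern+stove+med kit: weight 4+8+9=21, value 20+36+42=98
- rope+lantern+food bag: weight 12+4+4=20, value 65+20+5=90
- rope+lantern: weight 12+4=16, value 65+20=85
Best: 107 pts.

107 pts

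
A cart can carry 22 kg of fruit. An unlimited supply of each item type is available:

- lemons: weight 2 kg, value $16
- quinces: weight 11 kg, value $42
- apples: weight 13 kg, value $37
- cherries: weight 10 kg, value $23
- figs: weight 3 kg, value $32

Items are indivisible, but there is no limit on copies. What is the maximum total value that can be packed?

$224

Best value-per-unit is figs at 32/3; filling with it alone gives 7×32 = 224.
Optimal mix: 2×lemons + 6×figs → weight 22, value 224.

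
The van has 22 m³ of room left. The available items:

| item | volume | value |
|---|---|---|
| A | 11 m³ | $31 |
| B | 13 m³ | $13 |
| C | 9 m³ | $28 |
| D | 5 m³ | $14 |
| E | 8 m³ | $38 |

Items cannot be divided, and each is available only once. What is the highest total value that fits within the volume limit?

Check high-value combinations within 22 m³:
- C+D+E: volume 9+5+8=22, value 28+14+38=80
- A+E: volume 11+8=19, value 31+38=69
- C+E: volume 9+8=17, value 28+38=66
- A+C: volume 11+9=20, value 31+28=59
- D+E: volume 5+8=13, value 14+38=52
Best: $80.

$80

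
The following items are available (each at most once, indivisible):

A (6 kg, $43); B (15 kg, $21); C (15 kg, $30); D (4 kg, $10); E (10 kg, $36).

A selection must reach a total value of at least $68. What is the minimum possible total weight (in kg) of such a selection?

Subsets with value ≥ 68, sorted by total weight:
- A+E: weight 16, value 79
- A+D+E: weight 20, value 89
Minimum weight: 16 kg.

16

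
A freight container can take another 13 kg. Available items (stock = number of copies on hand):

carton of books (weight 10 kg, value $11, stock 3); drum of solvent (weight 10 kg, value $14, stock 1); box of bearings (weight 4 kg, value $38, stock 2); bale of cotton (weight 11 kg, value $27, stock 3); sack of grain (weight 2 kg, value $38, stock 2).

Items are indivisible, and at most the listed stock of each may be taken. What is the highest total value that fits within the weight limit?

$152

Best selections within weight 13 and stock limits:
- 2×box of bearings + 2×sack of grain: weight 12, value 152
- 1×box of bearings + 2×sack of grain: weight 8, value 114
- 2×box of bearings + 1×sack of grain: weight 10, value 114
- 2×sack of grain: weight 4, value 76
Best: $152.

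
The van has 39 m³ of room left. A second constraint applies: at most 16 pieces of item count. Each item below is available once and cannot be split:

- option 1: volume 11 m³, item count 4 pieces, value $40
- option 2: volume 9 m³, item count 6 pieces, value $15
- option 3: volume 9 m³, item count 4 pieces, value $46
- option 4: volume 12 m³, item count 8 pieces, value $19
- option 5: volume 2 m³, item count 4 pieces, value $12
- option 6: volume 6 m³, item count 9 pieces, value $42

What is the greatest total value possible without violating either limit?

Feasible sets respecting both limits:
- option 1+option 3+option 4: volume 32, item count 16, value 105
- option 1+option 2+option 3: volume 29, item count 14, value 101
- option 1+option 3+option 5: volume 22, item count 12, value 98
- option 3+option 6: volume 15, item count 13, value 88
Best: $105.

$105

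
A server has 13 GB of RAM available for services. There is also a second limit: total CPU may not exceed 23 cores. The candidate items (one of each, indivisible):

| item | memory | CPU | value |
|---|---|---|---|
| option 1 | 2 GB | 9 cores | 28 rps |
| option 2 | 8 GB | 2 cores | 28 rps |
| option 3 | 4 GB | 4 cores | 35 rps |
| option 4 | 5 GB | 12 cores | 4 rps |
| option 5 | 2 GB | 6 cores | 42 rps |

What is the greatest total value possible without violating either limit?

Feasible sets respecting both limits:
- option 1+option 3+option 5: memory 8, CPU 19, value 105
- option 1+option 2+option 5: memory 12, CPU 17, value 98
- option 3+option 4+option 5: memory 11, CPU 22, value 81
Best: 105 rps.

105 rps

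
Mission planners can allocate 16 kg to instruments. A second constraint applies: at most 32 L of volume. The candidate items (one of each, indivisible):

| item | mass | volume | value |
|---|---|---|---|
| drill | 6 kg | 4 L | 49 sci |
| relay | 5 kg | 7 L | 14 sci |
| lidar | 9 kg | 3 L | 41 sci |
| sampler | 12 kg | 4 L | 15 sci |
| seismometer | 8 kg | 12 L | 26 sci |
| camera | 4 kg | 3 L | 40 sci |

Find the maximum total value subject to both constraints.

103 sci

Feasible sets respecting both limits:
- drill+relay+camera: mass 15, volume 14, value 103
- drill+lidar: mass 15, volume 7, value 90
- drill+camera: mass 10, volume 7, value 89
- lidar+camera: mass 13, volume 6, value 81
Best: 103 sci.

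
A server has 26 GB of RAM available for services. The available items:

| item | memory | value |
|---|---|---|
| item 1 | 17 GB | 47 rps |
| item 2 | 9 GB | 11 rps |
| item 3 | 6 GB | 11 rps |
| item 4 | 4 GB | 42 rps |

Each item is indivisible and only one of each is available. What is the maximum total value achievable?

This is a 0/1 knapsack; check combinations near the capacity.
- item 1+item 4: memory 17+4=21, value 47+42=89
- item 2+item 3+item 4: memory 9+6+4=19, value 11+11+42=64
- item 1+item 3: memory 17+6=23, value 47+11=58
Best: 89 rps.

89 rps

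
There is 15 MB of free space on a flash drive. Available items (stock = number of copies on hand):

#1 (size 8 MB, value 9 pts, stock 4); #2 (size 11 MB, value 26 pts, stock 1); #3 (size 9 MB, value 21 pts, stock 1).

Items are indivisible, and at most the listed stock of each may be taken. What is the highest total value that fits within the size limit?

26 pts

Top feasible selections:
- 1×#2: size 11, value 26
- 1×#3: size 9, value 21
- 1×#1: size 8, value 9
Best: 26 pts.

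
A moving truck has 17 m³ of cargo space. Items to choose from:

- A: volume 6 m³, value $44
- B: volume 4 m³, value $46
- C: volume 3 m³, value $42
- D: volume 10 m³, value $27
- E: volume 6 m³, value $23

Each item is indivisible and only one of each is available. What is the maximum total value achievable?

$132

Check high-value combinations within 17 m³:
- A+B+C: volume 6+4+3=13, value 44+46+42=132
- B+C+D: volume 4+3+10=17, value 46+42+27=115
- A+B+E: volume 6+4+6=16, value 44+46+23=113
- B+C+E: volume 4+3+6=13, value 46+42+23=111
- A+C+E: volume 6+3+6=15, value 44+42+23=109
Best: $132.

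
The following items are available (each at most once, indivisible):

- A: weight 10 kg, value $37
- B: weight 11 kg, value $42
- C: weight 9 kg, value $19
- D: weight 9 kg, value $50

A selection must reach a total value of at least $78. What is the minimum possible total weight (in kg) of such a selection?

19

Subsets with value ≥ 78, sorted by total weight:
- A+D: weight 19, value 87
- B+D: weight 20, value 92
- A+B: weight 21, value 79
Minimum weight: 19 kg.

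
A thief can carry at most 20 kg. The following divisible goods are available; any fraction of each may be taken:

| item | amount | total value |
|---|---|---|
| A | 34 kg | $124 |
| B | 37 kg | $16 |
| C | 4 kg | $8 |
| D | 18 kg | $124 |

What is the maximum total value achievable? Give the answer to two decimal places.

131.29

Take in order of value per unit:
- D (124/18 per unit): all 18 → value 124, running total 124.00
- A (124/34 per unit): 2 of 34 → value 2×124/34 = 7.2941, running total 131.29
Total 131.29.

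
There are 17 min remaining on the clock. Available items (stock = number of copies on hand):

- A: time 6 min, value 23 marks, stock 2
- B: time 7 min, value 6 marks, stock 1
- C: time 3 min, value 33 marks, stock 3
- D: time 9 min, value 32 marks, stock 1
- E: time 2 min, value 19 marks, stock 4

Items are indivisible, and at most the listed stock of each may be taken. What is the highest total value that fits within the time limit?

175 marks

Best selections within time 17 and stock limits:
- 3×C + 4×E: time 17, value 175
- 3×C + 3×E: time 15, value 156
Best: 175 marks.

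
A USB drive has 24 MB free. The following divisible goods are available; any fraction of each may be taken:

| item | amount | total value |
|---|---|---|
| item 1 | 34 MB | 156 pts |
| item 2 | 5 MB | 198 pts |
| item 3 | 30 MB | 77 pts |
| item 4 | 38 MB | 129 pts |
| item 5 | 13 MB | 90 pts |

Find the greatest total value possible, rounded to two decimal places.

Take in order of value per unit:
- item 2 (198/5 per unit): all 5 → value 198, running total 198.00
- item 5 (90/13 per unit): all 13 → value 90, running total 288.00
- item 1 (156/34 per unit): 6 of 34 → value 6×156/34 = 27.5294, running total 315.53
Total 315.53.

315.53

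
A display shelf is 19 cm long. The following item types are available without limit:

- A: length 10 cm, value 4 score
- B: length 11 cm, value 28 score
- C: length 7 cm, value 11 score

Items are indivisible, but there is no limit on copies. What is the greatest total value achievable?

Best value-per-unit is B at 28/11; filling with it alone gives 1×28 = 28.
Optimal mix: 1×B + 1×C → length 18, value 39.

39 score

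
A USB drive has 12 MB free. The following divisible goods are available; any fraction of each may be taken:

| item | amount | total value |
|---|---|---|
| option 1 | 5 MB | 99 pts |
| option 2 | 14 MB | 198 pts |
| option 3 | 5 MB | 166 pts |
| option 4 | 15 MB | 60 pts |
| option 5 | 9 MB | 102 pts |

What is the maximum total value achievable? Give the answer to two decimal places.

Take in order of value per unit:
- option 3 (166/5 per unit): all 5 → value 166, running total 166.00
- option 1 (99/5 per unit): all 5 → value 99, running total 265.00
- option 2 (198/14 per unit): 2 of 14 → value 2×198/14 = 28.2857, running total 293.29
Total 293.29.

293.29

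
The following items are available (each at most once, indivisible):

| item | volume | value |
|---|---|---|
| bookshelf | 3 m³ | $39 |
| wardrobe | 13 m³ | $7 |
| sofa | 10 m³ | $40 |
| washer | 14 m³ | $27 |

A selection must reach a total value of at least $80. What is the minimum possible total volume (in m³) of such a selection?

26

Subsets with value ≥ 80, sorted by total volume:
- bookshelf+wardrobe+sofa: volume 26, value 86
- bookshelf+sofa+washer: volume 27, value 106
Minimum volume: 26 m³.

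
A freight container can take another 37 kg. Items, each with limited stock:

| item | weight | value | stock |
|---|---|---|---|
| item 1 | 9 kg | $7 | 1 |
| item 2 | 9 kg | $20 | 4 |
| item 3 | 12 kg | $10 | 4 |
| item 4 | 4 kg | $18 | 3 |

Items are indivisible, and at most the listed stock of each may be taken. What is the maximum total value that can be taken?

Best selections within weight 37 and stock limits:
- 3×item 2 + 2×item 4: weight 35, value 96
- 2×item 2 + 3×item 4: weight 30, value 94
- 1×item 2 + 1×item 3 + 3×item 4: weight 33, value 84
- 1×item 1 + 2×item 2 + 2×item 4: weight 35, value 83
Best: $96.

$96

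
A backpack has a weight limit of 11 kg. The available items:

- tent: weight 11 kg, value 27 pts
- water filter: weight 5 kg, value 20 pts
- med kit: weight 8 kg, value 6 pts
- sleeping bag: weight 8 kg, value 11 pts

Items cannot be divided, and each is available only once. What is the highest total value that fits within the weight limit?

Check high-value combinations within 11 kg:
- tent: weight 11, value 27
- water filter: weight 5, value 20
- sleeping bag: weight 8, value 11
- med kit: weight 8, value 6
Best: 27 pts.

27 pts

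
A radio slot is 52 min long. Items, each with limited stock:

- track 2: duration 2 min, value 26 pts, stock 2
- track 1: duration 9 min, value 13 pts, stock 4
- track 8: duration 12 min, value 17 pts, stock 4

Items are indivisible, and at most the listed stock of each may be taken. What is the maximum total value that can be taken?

121 pts

Best selections within duration 52 and stock limits:
- 2×track 2 + 4×track 1 + 1×track 8: duration 52, value 121
- 2×track 2 + 4×track 8: duration 52, value 120
- 2×track 2 + 1×track 1 + 3×track 8: duration 49, value 116
Best: 121 pts.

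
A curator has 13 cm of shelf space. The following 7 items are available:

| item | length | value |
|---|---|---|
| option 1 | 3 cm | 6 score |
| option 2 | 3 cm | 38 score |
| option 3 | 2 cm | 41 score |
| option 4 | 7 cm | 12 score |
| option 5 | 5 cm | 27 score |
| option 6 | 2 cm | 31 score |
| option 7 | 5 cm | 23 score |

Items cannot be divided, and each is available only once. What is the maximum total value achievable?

137 score

Check high-value combinations within 13 cm:
- option 2+option 3+option 5+option 6: length 3+2+5+2=12, value 38+41+27+31=137
- option 2+option 3+option 6+option 7: length 3+2+2+5=12, value 38+41+31+23=133
- option 1+option 2+option 3+option 6: length 3+3+2+2=10, value 6+38+41+31=116
- option 1+option 2+option 3+option 5: length 3+3+2+5=13, value 6+38+41+27=112
- option 2+option 3+option 6: length 3+2+2=7, value 38+41+31=110
Best: 137 score.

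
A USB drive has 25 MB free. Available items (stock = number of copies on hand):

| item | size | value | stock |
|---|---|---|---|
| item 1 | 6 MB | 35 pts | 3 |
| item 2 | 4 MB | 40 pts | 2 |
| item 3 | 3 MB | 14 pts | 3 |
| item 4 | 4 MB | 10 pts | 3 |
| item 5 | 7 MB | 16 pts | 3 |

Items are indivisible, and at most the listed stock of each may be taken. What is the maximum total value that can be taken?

Top feasible selections:
- 2×item 1 + 2×item 2 + 1×item 3: size 23, value 164
- 2×item 1 + 2×item 2 + 1×item 4: size 24, value 160
Best: 164 pts.

164 pts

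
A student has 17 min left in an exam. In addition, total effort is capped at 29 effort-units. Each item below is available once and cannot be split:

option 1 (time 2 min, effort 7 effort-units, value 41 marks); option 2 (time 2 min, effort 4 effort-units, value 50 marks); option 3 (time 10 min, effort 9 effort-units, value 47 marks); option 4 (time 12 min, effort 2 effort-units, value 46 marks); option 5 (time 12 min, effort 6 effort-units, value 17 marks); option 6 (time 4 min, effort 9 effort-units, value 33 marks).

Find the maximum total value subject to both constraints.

138 marks

Feasible sets respecting both limits:
- option 1+option 2+option 3: time 14, effort 20, value 138
- option 1+option 2+option 4: time 16, effort 13, value 137
- option 2+option 3+option 6: time 16, effort 22, value 130
- option 1+option 2+option 6: time 8, effort 20, value 124
Best: 138 marks.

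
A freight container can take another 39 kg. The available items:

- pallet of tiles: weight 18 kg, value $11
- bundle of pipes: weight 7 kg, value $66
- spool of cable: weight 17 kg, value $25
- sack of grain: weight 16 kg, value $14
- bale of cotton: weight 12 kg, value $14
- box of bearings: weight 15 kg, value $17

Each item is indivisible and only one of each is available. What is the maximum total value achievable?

$108

Check high-value combinations within 39 kg:
- bundle of pipes+spool of cable+box of bearings: weight 7+17+15=39, value 66+25+17=108
- bundle of pipes+spool of cable+bale of cotton: weight 7+17+12=36, value 66+25+14=105
- bundle of pipes+bale of cotton+box of bearings: weight 7+12+15=34, value 66+14+17=97
Best: $108.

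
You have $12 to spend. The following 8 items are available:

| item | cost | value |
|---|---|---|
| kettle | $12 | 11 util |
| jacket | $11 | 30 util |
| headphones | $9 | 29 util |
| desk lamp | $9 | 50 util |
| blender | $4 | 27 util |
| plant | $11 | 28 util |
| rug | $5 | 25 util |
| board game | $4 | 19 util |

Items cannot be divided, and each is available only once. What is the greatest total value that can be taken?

This is a 0/1 knapsack; check combinations near the capacity.
- blender+rug: cost 4+5=9, value 27+25=52
- desk lamp: cost 9, value 50
- blender+board game: cost 4+4=8, value 27+19=46
- rug+board game: cost 5+4=9, value 25+19=44
- jacket: cost 11, value 30
Best: 52 util.

52 util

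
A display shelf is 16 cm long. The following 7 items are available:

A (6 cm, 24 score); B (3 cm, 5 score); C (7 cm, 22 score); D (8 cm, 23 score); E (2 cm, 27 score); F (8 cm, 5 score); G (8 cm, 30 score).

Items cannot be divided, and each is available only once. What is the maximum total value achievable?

Check high-value combinations within 16 cm:
- A+E+G: length 6+2+8=16, value 24+27+30=81
- A+D+E: length 6+8+2=16, value 24+23+27=74
- A+C+E: length 6+7+2=15, value 24+22+27=73
Best: 81 score.

81 score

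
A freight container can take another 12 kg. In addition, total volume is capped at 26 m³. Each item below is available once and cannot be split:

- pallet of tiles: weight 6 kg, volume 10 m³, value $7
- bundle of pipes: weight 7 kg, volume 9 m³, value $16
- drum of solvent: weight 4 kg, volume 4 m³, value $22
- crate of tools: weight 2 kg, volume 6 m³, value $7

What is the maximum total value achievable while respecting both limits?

Feasible sets respecting both limits:
- bundle of pipes+drum of solvent: weight 11, volume 13, value 38
- pallet of tiles+drum of solvent+crate of tools: weight 12, volume 20, value 36
- pallet of tiles+drum of solvent: weight 10, volume 14, value 29
- drum of solvent+crate of tools: weight 6, volume 10, value 29
Best: $38.

$38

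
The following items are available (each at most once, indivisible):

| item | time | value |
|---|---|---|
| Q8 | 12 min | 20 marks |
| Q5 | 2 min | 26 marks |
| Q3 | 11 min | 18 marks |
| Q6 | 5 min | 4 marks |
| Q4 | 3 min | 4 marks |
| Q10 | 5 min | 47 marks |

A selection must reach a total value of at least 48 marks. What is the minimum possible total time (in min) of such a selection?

7

Subsets with value ≥ 48, sorted by total time:
- Q5+Q10: time 7, value 73
- Q4+Q10: time 8, value 51
Minimum time: 7 min.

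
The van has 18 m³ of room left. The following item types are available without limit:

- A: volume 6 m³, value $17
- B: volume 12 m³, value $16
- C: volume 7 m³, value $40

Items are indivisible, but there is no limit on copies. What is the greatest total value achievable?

$80

Best value-per-unit is C at 40/7, and filling with it alone uses volume 2×7=14. No mix of the others beats 2×40 = 80.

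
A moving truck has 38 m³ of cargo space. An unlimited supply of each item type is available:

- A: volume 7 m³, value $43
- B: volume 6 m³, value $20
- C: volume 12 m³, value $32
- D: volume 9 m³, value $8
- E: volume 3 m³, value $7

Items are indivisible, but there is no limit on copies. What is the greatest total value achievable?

$222

Best value-per-unit is A at 43/7; filling with it alone gives 5×43 = 215.
Optimal mix: 5×A + 1×E → volume 38, value 222.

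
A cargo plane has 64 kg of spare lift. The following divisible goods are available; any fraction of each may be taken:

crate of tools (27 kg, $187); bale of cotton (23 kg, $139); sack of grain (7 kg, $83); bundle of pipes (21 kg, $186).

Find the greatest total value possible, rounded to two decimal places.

Take in order of value per unit:
- sack of grain (83/7 per unit): all 7 → value 83, running total 83.00
- bundle of pipes (186/21 per unit): all 21 → value 186, running total 269.00
- crate of tools (187/27 per unit): all 27 → value 187, running total 456.00
- bale of cotton (139/23 per unit): 9 of 23 → value 9×139/23 = 54.3913, running total 510.39
Total 510.39.

510.39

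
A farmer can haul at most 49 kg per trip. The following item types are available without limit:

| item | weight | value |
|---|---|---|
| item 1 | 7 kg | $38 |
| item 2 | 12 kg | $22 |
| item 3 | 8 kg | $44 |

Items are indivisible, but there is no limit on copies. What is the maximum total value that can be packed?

Best value-per-unit is item 3 at 44/8; filling with it alone gives 6×44 = 264.
Optimal mix: 7×item 1 → weight 49, value 266.

$266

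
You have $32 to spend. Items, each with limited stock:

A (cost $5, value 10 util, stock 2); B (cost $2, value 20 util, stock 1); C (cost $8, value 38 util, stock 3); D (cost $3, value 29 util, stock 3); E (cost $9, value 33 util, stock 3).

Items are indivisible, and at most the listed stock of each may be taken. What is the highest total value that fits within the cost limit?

Best selections within cost 32 and stock limits:
- 1×A + 1×B + 2×C + 3×D: cost 32, value 193
- 1×B + 3×C + 2×D: cost 32, value 192
Best: 193 util.

193 util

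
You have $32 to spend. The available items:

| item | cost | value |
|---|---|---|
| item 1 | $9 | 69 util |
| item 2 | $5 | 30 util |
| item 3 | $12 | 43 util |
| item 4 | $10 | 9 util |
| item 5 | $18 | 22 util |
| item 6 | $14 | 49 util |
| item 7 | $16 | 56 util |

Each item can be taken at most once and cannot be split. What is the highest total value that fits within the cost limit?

155 util

Check high-value combinations within $32:
- item 1+item 2+item 7: cost 9+5+16=30, value 69+30+56=155
- item 1+item 2+item 6: cost 9+5+14=28, value 69+30+49=148
- item 1+item 2+item 3: cost 9+5+12=26, value 69+30+43=142
- item 1+item 7: cost 9+16=25, value 69+56=125
Best: 155 util.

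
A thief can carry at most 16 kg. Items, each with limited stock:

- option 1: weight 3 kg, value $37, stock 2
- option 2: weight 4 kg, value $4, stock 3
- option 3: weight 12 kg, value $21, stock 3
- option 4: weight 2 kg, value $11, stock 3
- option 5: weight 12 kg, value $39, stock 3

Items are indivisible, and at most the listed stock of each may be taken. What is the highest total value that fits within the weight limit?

$111

Best selections within weight 16 and stock limits:
- 2×option 1 + 1×option 2 + 3×option 4: weight 16, value 111
- 2×option 1 + 3×option 4: weight 12, value 107
- 2×option 1 + 1×option 2 + 2×option 4: weight 14, value 100
Best: $111.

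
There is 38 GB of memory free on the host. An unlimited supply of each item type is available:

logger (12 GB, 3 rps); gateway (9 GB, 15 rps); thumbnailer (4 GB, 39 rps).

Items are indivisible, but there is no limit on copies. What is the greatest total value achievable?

Best value-per-unit is thumbnailer at 39/4, and filling with it alone uses memory 9×4=36. No mix of the others beats 9×39 = 351.

351 rps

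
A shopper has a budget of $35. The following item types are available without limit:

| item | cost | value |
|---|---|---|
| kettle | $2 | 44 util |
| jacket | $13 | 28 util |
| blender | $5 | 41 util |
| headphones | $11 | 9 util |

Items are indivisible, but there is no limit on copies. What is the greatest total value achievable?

Best value-per-unit is kettle at 44/2, and filling with it alone uses cost 17×2=34. No mix of the others beats 17×44 = 748.

748 util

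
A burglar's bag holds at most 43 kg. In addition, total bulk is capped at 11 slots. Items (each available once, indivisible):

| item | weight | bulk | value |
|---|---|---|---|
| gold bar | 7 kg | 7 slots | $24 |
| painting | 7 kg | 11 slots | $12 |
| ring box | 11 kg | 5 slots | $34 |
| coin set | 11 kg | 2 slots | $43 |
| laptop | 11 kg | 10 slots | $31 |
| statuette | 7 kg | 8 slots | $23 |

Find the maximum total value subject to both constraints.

$77

Feasible sets respecting both limits:
- ring box+coin set: weight 22, bulk 7, value 77
- gold bar+coin set: weight 18, bulk 9, value 67
- coin set+statuette: weight 18, bulk 10, value 66
Best: $77.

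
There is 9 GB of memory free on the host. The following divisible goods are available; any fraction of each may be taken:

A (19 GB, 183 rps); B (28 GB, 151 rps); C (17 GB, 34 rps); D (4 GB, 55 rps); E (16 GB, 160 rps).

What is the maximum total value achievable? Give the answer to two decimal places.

105.00

Take in order of value per unit:
- D (55/4 per unit): all 4 → value 55, running total 55.00
- E (160/16 per unit): 5 of 16 → value 5×160/16 = 50.0000, running total 105.00
Total 105.00.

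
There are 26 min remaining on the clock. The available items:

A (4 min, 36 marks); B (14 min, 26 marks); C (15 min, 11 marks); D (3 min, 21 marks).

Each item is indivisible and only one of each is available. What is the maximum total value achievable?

83 marks

This is a 0/1 knapsack; check combinations near the capacity.
- A+B+D: time 4+14+3=21, value 36+26+21=83
- A+C+D: time 4+15+3=22, value 36+11+21=68
- A+B: time 4+14=18, value 36+26=62
- A+D: time 4+3=7, value 36+21=57
- B+D: time 14+3=17, value 26+21=47
Best: 83 marks.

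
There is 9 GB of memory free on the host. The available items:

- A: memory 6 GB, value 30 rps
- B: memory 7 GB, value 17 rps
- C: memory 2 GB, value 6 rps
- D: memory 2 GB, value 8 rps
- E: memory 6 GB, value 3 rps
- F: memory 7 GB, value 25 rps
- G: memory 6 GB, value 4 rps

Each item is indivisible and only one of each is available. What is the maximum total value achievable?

This is a 0/1 knapsack; check combinations near the capacity.
- A+D: memory 6+2=8, value 30+8=38
- A+C: memory 6+2=8, value 30+6=36
- D+F: memory 2+7=9, value 8+25=33
- C+F: memory 2+7=9, value 6+25=31
Best: 38 rps.

38 rps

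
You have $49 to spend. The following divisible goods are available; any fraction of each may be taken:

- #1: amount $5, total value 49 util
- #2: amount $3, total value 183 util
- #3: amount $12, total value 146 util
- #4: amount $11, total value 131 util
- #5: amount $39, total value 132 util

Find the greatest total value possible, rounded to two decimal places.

Take in order of value per unit:
- #2 (183/3 per unit): all 3 → value 183, running total 183.00
- #3 (146/12 per unit): all 12 → value 146, running total 329.00
- #4 (131/11 per unit): all 11 → value 131, running total 460.00
- #1 (49/5 per unit): all 5 → value 49, running total 509.00
- #5 (132/39 per unit): 18 of 39 → value 18×132/39 = 60.9231, running total 569.92
Total 569.92.

569.92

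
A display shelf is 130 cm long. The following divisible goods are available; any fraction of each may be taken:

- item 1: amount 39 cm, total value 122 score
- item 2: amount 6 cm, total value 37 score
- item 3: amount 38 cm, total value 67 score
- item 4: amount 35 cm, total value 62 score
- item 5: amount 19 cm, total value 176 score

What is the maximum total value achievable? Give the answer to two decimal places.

451.66

Take in order of value per unit:
- item 5 (176/19 per unit): all 19 → value 176, running total 176.00
- item 2 (37/6 per unit): all 6 → value 37, running total 213.00
- item 1 (122/39 per unit): all 39 → value 122, running total 335.00
- item 4 (62/35 per unit): all 35 → value 62, running total 397.00
- item 3 (67/38 per unit): 31 of 38 → value 31×67/38 = 54.6579, running total 451.66
Total 451.66.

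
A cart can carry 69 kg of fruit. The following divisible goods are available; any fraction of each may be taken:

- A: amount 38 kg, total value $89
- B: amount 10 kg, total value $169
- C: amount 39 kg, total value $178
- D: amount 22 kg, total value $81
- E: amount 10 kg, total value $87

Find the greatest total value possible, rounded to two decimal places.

470.82

Take in order of value per unit:
- B (169/10 per unit): all 10 → value 169, running total 169.00
- E (87/10 per unit): all 10 → value 87, running total 256.00
- C (178/39 per unit): all 39 → value 178, running total 434.00
- D (81/22 per unit): 10 of 22 → value 10×81/22 = 36.8182, running total 470.82
Total 470.82.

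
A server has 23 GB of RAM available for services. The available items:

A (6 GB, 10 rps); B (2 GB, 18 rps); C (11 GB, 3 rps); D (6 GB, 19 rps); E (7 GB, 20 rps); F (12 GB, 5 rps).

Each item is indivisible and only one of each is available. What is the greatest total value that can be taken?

Check high-value combinations within 23 GB:
- A+B+D+E: memory 6+2+6+7=21, value 10+18+19+20=67
- B+D+E: memory 2+6+7=15, value 18+19+20=57
- A+D+E: memory 6+6+7=19, value 10+19+20=49
- A+B+E: memory 6+2+7=15, value 10+18+20=48
Best: 67 rps.

67 rps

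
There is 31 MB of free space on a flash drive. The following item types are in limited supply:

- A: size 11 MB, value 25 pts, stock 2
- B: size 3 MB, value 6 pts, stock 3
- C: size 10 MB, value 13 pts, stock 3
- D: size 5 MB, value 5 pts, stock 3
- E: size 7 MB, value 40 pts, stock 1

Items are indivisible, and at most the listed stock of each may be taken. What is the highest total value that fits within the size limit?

90 pts

Top feasible selections:
- 2×A + 1×E: size 29, value 90
- 1×A + 1×B + 1×C + 1×E: size 31, value 84
- 1×A + 3×B + 1×E: size 27, value 83
- 1×A + 2×B + 1×D + 1×E: size 29, value 82
Best: 90 pts.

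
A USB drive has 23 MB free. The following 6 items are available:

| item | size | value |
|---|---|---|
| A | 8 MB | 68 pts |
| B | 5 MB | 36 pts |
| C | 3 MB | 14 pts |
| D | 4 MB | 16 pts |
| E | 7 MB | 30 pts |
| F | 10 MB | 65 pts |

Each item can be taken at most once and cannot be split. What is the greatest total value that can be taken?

169 pts

This is a 0/1 knapsack; check combinations near the capacity.
- A+B+F: size 8+5+10=23, value 68+36+65=169
- A+D+F: size 8+4+10=22, value 68+16+65=149
- A+B+C+E: size 8+5+3+7=23, value 68+36+14+30=148
- A+C+F: size 8+3+10=21, value 68+14+65=147
- A+B+C+D: size 8+5+3+4=20, value 68+36+14+16=134
Best: 169 pts.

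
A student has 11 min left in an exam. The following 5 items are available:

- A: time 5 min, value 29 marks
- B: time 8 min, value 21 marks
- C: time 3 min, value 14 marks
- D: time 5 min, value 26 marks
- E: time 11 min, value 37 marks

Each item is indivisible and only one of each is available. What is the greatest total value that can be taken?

55 marks

This is a 0/1 knapsack; check combinations near the capacity.
- A+D: time 5+5=10, value 29+26=55
- A+C: time 5+3=8, value 29+14=43
- C+D: time 3+5=8, value 14+26=40
- E: time 11, value 37
- B+C: time 8+3=11, value 21+14=35
Best: 55 marks.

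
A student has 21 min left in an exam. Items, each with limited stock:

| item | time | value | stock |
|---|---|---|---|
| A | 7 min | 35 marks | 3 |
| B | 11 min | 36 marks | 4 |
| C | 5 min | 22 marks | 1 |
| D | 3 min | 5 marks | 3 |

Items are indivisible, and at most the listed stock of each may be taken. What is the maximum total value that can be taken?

105 marks

Best selections within time 21 and stock limits:
- 3×A: time 21, value 105
- 2×A + 1×C: time 19, value 92
- 2×A + 2×D: time 20, value 80
Best: 105 marks.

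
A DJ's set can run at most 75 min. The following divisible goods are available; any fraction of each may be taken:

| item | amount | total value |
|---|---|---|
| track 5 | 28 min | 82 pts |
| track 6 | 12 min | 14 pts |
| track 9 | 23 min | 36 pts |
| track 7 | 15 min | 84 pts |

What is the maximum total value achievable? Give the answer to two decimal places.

212.50

Take in order of value per unit:
- track 7 (84/15 per unit): all 15 → value 84, running total 84.00
- track 5 (82/28 per unit): all 28 → value 82, running total 166.00
- track 9 (36/23 per unit): all 23 → value 36, running total 202.00
- track 6 (14/12 per unit): 9 of 12 → value 9×14/12 = 10.5000, running total 212.50
Total 212.50.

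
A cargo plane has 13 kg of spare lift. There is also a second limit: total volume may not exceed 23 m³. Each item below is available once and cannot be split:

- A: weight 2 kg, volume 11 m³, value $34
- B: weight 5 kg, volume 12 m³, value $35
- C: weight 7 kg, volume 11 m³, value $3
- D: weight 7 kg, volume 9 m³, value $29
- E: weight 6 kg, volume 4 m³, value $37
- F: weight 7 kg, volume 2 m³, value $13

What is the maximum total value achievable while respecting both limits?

$72

Feasible sets respecting both limits:
- B+E: weight 11, volume 16, value 72
- A+E: weight 8, volume 15, value 71
- A+B: weight 7, volume 23, value 69
- D+E: weight 13, volume 13, value 66
Best: $72.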